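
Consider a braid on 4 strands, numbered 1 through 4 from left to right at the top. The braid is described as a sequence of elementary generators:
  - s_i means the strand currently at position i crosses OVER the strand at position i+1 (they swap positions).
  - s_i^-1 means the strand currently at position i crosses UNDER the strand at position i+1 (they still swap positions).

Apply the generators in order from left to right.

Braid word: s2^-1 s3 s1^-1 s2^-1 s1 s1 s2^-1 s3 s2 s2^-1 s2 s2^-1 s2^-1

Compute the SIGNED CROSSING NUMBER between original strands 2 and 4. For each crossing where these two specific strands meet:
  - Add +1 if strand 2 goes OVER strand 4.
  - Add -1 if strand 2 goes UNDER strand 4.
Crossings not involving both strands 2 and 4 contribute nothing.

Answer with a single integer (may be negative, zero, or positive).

Gen 1: crossing 2x3. Both 2&4? no. Sum: 0
Gen 2: 2 over 4. Both 2&4? yes. Contrib: +1. Sum: 1
Gen 3: crossing 1x3. Both 2&4? no. Sum: 1
Gen 4: crossing 1x4. Both 2&4? no. Sum: 1
Gen 5: crossing 3x4. Both 2&4? no. Sum: 1
Gen 6: crossing 4x3. Both 2&4? no. Sum: 1
Gen 7: crossing 4x1. Both 2&4? no. Sum: 1
Gen 8: 4 over 2. Both 2&4? yes. Contrib: -1. Sum: 0
Gen 9: crossing 1x2. Both 2&4? no. Sum: 0
Gen 10: crossing 2x1. Both 2&4? no. Sum: 0
Gen 11: crossing 1x2. Both 2&4? no. Sum: 0
Gen 12: crossing 2x1. Both 2&4? no. Sum: 0
Gen 13: crossing 1x2. Both 2&4? no. Sum: 0

Answer: 0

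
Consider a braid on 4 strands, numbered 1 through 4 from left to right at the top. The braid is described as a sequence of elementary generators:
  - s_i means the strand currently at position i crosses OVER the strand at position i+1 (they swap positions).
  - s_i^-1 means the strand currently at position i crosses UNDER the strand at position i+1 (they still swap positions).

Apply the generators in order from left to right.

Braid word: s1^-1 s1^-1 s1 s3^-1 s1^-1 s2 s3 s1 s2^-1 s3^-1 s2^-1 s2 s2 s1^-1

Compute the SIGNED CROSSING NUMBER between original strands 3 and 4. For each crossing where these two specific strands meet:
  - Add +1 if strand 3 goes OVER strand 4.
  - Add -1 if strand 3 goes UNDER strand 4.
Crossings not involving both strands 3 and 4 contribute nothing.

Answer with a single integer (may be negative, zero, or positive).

Answer: -1

Derivation:
Gen 1: crossing 1x2. Both 3&4? no. Sum: 0
Gen 2: crossing 2x1. Both 3&4? no. Sum: 0
Gen 3: crossing 1x2. Both 3&4? no. Sum: 0
Gen 4: 3 under 4. Both 3&4? yes. Contrib: -1. Sum: -1
Gen 5: crossing 2x1. Both 3&4? no. Sum: -1
Gen 6: crossing 2x4. Both 3&4? no. Sum: -1
Gen 7: crossing 2x3. Both 3&4? no. Sum: -1
Gen 8: crossing 1x4. Both 3&4? no. Sum: -1
Gen 9: crossing 1x3. Both 3&4? no. Sum: -1
Gen 10: crossing 1x2. Both 3&4? no. Sum: -1
Gen 11: crossing 3x2. Both 3&4? no. Sum: -1
Gen 12: crossing 2x3. Both 3&4? no. Sum: -1
Gen 13: crossing 3x2. Both 3&4? no. Sum: -1
Gen 14: crossing 4x2. Both 3&4? no. Sum: -1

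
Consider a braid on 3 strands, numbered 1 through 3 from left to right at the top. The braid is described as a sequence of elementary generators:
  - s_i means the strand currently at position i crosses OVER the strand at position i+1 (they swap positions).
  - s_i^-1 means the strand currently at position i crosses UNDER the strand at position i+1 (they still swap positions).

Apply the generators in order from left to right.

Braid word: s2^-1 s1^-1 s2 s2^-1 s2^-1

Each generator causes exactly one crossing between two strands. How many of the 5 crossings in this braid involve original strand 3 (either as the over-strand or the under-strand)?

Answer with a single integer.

Answer: 2

Derivation:
Gen 1: crossing 2x3. Involves strand 3? yes. Count so far: 1
Gen 2: crossing 1x3. Involves strand 3? yes. Count so far: 2
Gen 3: crossing 1x2. Involves strand 3? no. Count so far: 2
Gen 4: crossing 2x1. Involves strand 3? no. Count so far: 2
Gen 5: crossing 1x2. Involves strand 3? no. Count so far: 2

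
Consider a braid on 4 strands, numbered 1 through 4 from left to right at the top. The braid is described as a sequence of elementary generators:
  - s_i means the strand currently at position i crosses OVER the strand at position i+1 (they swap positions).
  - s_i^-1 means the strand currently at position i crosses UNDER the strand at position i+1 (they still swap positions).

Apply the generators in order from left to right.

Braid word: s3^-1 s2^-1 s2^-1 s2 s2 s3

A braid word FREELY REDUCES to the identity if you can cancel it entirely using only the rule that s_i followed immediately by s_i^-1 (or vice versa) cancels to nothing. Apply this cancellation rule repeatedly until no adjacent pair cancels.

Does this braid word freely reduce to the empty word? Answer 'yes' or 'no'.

Answer: yes

Derivation:
Gen 1 (s3^-1): push. Stack: [s3^-1]
Gen 2 (s2^-1): push. Stack: [s3^-1 s2^-1]
Gen 3 (s2^-1): push. Stack: [s3^-1 s2^-1 s2^-1]
Gen 4 (s2): cancels prior s2^-1. Stack: [s3^-1 s2^-1]
Gen 5 (s2): cancels prior s2^-1. Stack: [s3^-1]
Gen 6 (s3): cancels prior s3^-1. Stack: []
Reduced word: (empty)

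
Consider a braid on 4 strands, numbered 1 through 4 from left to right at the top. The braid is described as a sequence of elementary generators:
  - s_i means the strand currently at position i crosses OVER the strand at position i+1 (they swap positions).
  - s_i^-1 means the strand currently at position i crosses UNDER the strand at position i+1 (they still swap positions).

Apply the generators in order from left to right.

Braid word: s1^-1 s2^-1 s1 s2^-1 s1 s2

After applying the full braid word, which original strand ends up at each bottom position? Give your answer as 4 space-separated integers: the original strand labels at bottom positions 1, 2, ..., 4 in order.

Answer: 1 2 3 4

Derivation:
Gen 1 (s1^-1): strand 1 crosses under strand 2. Perm now: [2 1 3 4]
Gen 2 (s2^-1): strand 1 crosses under strand 3. Perm now: [2 3 1 4]
Gen 3 (s1): strand 2 crosses over strand 3. Perm now: [3 2 1 4]
Gen 4 (s2^-1): strand 2 crosses under strand 1. Perm now: [3 1 2 4]
Gen 5 (s1): strand 3 crosses over strand 1. Perm now: [1 3 2 4]
Gen 6 (s2): strand 3 crosses over strand 2. Perm now: [1 2 3 4]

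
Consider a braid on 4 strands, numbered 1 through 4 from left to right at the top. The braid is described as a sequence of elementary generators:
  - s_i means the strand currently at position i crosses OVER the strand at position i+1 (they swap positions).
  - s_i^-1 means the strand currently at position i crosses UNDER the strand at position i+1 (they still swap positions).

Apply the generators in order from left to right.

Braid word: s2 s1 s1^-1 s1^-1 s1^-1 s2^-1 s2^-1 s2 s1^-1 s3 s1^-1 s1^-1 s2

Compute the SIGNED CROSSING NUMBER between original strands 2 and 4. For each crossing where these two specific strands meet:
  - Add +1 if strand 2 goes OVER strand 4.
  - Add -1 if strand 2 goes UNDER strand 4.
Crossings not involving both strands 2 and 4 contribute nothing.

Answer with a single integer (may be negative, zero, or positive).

Answer: 0

Derivation:
Gen 1: crossing 2x3. Both 2&4? no. Sum: 0
Gen 2: crossing 1x3. Both 2&4? no. Sum: 0
Gen 3: crossing 3x1. Both 2&4? no. Sum: 0
Gen 4: crossing 1x3. Both 2&4? no. Sum: 0
Gen 5: crossing 3x1. Both 2&4? no. Sum: 0
Gen 6: crossing 3x2. Both 2&4? no. Sum: 0
Gen 7: crossing 2x3. Both 2&4? no. Sum: 0
Gen 8: crossing 3x2. Both 2&4? no. Sum: 0
Gen 9: crossing 1x2. Both 2&4? no. Sum: 0
Gen 10: crossing 3x4. Both 2&4? no. Sum: 0
Gen 11: crossing 2x1. Both 2&4? no. Sum: 0
Gen 12: crossing 1x2. Both 2&4? no. Sum: 0
Gen 13: crossing 1x4. Both 2&4? no. Sum: 0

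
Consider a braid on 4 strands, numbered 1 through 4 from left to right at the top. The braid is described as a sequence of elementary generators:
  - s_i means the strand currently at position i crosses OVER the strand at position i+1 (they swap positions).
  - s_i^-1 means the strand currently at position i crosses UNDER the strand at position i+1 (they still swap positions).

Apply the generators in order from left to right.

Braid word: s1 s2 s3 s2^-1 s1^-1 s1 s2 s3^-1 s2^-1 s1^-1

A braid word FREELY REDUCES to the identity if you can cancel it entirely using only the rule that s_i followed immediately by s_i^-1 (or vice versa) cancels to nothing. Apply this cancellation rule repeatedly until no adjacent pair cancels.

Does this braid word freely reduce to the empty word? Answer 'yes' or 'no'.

Gen 1 (s1): push. Stack: [s1]
Gen 2 (s2): push. Stack: [s1 s2]
Gen 3 (s3): push. Stack: [s1 s2 s3]
Gen 4 (s2^-1): push. Stack: [s1 s2 s3 s2^-1]
Gen 5 (s1^-1): push. Stack: [s1 s2 s3 s2^-1 s1^-1]
Gen 6 (s1): cancels prior s1^-1. Stack: [s1 s2 s3 s2^-1]
Gen 7 (s2): cancels prior s2^-1. Stack: [s1 s2 s3]
Gen 8 (s3^-1): cancels prior s3. Stack: [s1 s2]
Gen 9 (s2^-1): cancels prior s2. Stack: [s1]
Gen 10 (s1^-1): cancels prior s1. Stack: []
Reduced word: (empty)

Answer: yes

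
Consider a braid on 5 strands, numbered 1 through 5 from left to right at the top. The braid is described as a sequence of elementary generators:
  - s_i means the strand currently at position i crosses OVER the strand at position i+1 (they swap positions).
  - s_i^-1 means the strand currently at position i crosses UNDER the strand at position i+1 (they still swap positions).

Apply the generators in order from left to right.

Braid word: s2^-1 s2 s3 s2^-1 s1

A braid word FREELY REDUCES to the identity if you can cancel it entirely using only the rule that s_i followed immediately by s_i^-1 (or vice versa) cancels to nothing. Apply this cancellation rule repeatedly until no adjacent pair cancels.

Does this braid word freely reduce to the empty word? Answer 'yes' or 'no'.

Answer: no

Derivation:
Gen 1 (s2^-1): push. Stack: [s2^-1]
Gen 2 (s2): cancels prior s2^-1. Stack: []
Gen 3 (s3): push. Stack: [s3]
Gen 4 (s2^-1): push. Stack: [s3 s2^-1]
Gen 5 (s1): push. Stack: [s3 s2^-1 s1]
Reduced word: s3 s2^-1 s1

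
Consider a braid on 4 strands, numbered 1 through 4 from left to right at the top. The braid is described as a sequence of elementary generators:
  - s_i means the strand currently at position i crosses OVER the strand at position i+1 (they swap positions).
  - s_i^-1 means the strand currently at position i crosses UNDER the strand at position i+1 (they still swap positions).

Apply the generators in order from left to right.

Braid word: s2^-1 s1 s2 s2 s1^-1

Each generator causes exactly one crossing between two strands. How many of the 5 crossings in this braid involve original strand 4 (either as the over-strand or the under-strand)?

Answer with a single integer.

Answer: 0

Derivation:
Gen 1: crossing 2x3. Involves strand 4? no. Count so far: 0
Gen 2: crossing 1x3. Involves strand 4? no. Count so far: 0
Gen 3: crossing 1x2. Involves strand 4? no. Count so far: 0
Gen 4: crossing 2x1. Involves strand 4? no. Count so far: 0
Gen 5: crossing 3x1. Involves strand 4? no. Count so far: 0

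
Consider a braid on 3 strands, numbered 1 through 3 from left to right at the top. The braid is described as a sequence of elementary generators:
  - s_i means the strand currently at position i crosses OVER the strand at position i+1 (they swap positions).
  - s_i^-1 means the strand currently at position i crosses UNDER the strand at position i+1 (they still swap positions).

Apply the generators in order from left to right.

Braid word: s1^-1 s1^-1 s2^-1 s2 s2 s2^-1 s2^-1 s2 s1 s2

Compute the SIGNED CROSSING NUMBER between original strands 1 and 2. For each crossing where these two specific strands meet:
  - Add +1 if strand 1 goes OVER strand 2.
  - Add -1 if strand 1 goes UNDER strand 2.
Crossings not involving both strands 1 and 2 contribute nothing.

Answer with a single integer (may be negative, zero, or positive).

Gen 1: 1 under 2. Both 1&2? yes. Contrib: -1. Sum: -1
Gen 2: 2 under 1. Both 1&2? yes. Contrib: +1. Sum: 0
Gen 3: crossing 2x3. Both 1&2? no. Sum: 0
Gen 4: crossing 3x2. Both 1&2? no. Sum: 0
Gen 5: crossing 2x3. Both 1&2? no. Sum: 0
Gen 6: crossing 3x2. Both 1&2? no. Sum: 0
Gen 7: crossing 2x3. Both 1&2? no. Sum: 0
Gen 8: crossing 3x2. Both 1&2? no. Sum: 0
Gen 9: 1 over 2. Both 1&2? yes. Contrib: +1. Sum: 1
Gen 10: crossing 1x3. Both 1&2? no. Sum: 1

Answer: 1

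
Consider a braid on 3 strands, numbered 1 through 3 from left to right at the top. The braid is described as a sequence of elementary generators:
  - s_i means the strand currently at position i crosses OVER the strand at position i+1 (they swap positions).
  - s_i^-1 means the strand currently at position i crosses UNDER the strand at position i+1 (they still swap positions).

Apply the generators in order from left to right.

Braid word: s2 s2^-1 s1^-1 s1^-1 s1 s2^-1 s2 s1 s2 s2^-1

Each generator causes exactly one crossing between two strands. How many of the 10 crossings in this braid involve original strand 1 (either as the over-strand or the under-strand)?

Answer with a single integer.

Gen 1: crossing 2x3. Involves strand 1? no. Count so far: 0
Gen 2: crossing 3x2. Involves strand 1? no. Count so far: 0
Gen 3: crossing 1x2. Involves strand 1? yes. Count so far: 1
Gen 4: crossing 2x1. Involves strand 1? yes. Count so far: 2
Gen 5: crossing 1x2. Involves strand 1? yes. Count so far: 3
Gen 6: crossing 1x3. Involves strand 1? yes. Count so far: 4
Gen 7: crossing 3x1. Involves strand 1? yes. Count so far: 5
Gen 8: crossing 2x1. Involves strand 1? yes. Count so far: 6
Gen 9: crossing 2x3. Involves strand 1? no. Count so far: 6
Gen 10: crossing 3x2. Involves strand 1? no. Count so far: 6

Answer: 6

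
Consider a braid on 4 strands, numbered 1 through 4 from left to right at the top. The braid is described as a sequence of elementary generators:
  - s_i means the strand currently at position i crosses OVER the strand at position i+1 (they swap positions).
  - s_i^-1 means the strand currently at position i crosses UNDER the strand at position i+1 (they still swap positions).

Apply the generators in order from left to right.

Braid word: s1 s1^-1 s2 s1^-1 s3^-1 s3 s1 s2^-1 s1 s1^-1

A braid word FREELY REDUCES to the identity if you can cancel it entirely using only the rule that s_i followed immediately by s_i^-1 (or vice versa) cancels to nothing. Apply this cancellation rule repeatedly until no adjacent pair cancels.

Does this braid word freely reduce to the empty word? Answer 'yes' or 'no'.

Gen 1 (s1): push. Stack: [s1]
Gen 2 (s1^-1): cancels prior s1. Stack: []
Gen 3 (s2): push. Stack: [s2]
Gen 4 (s1^-1): push. Stack: [s2 s1^-1]
Gen 5 (s3^-1): push. Stack: [s2 s1^-1 s3^-1]
Gen 6 (s3): cancels prior s3^-1. Stack: [s2 s1^-1]
Gen 7 (s1): cancels prior s1^-1. Stack: [s2]
Gen 8 (s2^-1): cancels prior s2. Stack: []
Gen 9 (s1): push. Stack: [s1]
Gen 10 (s1^-1): cancels prior s1. Stack: []
Reduced word: (empty)

Answer: yes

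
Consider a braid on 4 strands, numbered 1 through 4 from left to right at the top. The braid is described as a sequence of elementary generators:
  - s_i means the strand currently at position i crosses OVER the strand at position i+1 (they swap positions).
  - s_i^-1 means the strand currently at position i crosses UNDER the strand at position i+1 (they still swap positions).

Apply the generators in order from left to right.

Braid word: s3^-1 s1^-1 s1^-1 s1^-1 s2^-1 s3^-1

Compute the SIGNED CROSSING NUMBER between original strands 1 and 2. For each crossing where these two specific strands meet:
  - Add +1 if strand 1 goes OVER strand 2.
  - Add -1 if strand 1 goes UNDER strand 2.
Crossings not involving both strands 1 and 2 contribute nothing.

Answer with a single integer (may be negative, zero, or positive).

Gen 1: crossing 3x4. Both 1&2? no. Sum: 0
Gen 2: 1 under 2. Both 1&2? yes. Contrib: -1. Sum: -1
Gen 3: 2 under 1. Both 1&2? yes. Contrib: +1. Sum: 0
Gen 4: 1 under 2. Both 1&2? yes. Contrib: -1. Sum: -1
Gen 5: crossing 1x4. Both 1&2? no. Sum: -1
Gen 6: crossing 1x3. Both 1&2? no. Sum: -1

Answer: -1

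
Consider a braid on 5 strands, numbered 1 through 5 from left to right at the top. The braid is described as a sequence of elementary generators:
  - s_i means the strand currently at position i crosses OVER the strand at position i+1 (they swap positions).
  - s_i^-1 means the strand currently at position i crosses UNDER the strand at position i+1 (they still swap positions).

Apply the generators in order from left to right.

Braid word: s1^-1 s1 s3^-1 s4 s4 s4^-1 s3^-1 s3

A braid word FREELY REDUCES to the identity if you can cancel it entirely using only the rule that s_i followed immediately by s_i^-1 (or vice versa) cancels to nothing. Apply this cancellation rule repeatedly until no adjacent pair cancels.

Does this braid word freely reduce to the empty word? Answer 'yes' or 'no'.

Answer: no

Derivation:
Gen 1 (s1^-1): push. Stack: [s1^-1]
Gen 2 (s1): cancels prior s1^-1. Stack: []
Gen 3 (s3^-1): push. Stack: [s3^-1]
Gen 4 (s4): push. Stack: [s3^-1 s4]
Gen 5 (s4): push. Stack: [s3^-1 s4 s4]
Gen 6 (s4^-1): cancels prior s4. Stack: [s3^-1 s4]
Gen 7 (s3^-1): push. Stack: [s3^-1 s4 s3^-1]
Gen 8 (s3): cancels prior s3^-1. Stack: [s3^-1 s4]
Reduced word: s3^-1 s4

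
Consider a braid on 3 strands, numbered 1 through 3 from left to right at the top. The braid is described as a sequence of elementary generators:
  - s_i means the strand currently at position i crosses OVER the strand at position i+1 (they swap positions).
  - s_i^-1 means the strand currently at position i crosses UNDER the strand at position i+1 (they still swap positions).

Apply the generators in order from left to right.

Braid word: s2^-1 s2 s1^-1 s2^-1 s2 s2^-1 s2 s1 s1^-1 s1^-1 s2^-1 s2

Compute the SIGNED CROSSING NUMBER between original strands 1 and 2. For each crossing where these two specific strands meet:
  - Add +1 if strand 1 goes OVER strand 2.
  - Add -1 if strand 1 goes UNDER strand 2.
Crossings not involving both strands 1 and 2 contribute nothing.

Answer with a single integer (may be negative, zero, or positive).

Answer: -2

Derivation:
Gen 1: crossing 2x3. Both 1&2? no. Sum: 0
Gen 2: crossing 3x2. Both 1&2? no. Sum: 0
Gen 3: 1 under 2. Both 1&2? yes. Contrib: -1. Sum: -1
Gen 4: crossing 1x3. Both 1&2? no. Sum: -1
Gen 5: crossing 3x1. Both 1&2? no. Sum: -1
Gen 6: crossing 1x3. Both 1&2? no. Sum: -1
Gen 7: crossing 3x1. Both 1&2? no. Sum: -1
Gen 8: 2 over 1. Both 1&2? yes. Contrib: -1. Sum: -2
Gen 9: 1 under 2. Both 1&2? yes. Contrib: -1. Sum: -3
Gen 10: 2 under 1. Both 1&2? yes. Contrib: +1. Sum: -2
Gen 11: crossing 2x3. Both 1&2? no. Sum: -2
Gen 12: crossing 3x2. Both 1&2? no. Sum: -2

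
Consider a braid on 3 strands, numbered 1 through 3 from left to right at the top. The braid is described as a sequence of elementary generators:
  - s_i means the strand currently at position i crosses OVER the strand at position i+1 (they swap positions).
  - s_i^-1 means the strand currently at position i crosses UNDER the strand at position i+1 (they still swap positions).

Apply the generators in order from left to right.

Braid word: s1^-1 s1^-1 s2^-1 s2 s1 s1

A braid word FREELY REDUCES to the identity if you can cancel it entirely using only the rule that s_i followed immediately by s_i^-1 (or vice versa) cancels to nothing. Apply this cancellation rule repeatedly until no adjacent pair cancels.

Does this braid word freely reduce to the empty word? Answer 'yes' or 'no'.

Gen 1 (s1^-1): push. Stack: [s1^-1]
Gen 2 (s1^-1): push. Stack: [s1^-1 s1^-1]
Gen 3 (s2^-1): push. Stack: [s1^-1 s1^-1 s2^-1]
Gen 4 (s2): cancels prior s2^-1. Stack: [s1^-1 s1^-1]
Gen 5 (s1): cancels prior s1^-1. Stack: [s1^-1]
Gen 6 (s1): cancels prior s1^-1. Stack: []
Reduced word: (empty)

Answer: yes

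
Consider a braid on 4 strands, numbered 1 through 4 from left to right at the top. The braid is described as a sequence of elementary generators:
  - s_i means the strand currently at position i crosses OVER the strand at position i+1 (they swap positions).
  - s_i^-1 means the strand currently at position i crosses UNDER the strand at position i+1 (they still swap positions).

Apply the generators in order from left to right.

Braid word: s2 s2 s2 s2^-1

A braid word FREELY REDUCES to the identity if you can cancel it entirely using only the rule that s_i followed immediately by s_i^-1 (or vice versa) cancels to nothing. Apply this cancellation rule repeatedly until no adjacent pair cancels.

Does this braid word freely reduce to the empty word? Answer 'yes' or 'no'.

Answer: no

Derivation:
Gen 1 (s2): push. Stack: [s2]
Gen 2 (s2): push. Stack: [s2 s2]
Gen 3 (s2): push. Stack: [s2 s2 s2]
Gen 4 (s2^-1): cancels prior s2. Stack: [s2 s2]
Reduced word: s2 s2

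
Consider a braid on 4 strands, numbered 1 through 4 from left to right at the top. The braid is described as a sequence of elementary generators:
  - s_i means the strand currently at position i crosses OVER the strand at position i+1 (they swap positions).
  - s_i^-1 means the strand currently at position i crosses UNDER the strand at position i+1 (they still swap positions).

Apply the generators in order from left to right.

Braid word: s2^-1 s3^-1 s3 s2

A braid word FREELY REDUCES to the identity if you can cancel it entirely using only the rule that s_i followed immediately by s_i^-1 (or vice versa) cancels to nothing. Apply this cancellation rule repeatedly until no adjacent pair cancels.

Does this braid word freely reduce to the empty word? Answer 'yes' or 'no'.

Answer: yes

Derivation:
Gen 1 (s2^-1): push. Stack: [s2^-1]
Gen 2 (s3^-1): push. Stack: [s2^-1 s3^-1]
Gen 3 (s3): cancels prior s3^-1. Stack: [s2^-1]
Gen 4 (s2): cancels prior s2^-1. Stack: []
Reduced word: (empty)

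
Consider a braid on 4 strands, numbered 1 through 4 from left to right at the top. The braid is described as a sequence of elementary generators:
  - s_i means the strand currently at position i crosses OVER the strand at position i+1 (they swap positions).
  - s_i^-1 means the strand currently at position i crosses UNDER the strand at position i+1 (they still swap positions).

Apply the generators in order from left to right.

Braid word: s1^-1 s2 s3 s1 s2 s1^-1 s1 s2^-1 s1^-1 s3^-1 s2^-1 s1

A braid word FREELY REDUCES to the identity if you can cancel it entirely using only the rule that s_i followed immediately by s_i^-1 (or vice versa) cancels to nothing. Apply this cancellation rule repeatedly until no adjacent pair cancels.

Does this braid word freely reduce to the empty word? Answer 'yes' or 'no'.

Gen 1 (s1^-1): push. Stack: [s1^-1]
Gen 2 (s2): push. Stack: [s1^-1 s2]
Gen 3 (s3): push. Stack: [s1^-1 s2 s3]
Gen 4 (s1): push. Stack: [s1^-1 s2 s3 s1]
Gen 5 (s2): push. Stack: [s1^-1 s2 s3 s1 s2]
Gen 6 (s1^-1): push. Stack: [s1^-1 s2 s3 s1 s2 s1^-1]
Gen 7 (s1): cancels prior s1^-1. Stack: [s1^-1 s2 s3 s1 s2]
Gen 8 (s2^-1): cancels prior s2. Stack: [s1^-1 s2 s3 s1]
Gen 9 (s1^-1): cancels prior s1. Stack: [s1^-1 s2 s3]
Gen 10 (s3^-1): cancels prior s3. Stack: [s1^-1 s2]
Gen 11 (s2^-1): cancels prior s2. Stack: [s1^-1]
Gen 12 (s1): cancels prior s1^-1. Stack: []
Reduced word: (empty)

Answer: yes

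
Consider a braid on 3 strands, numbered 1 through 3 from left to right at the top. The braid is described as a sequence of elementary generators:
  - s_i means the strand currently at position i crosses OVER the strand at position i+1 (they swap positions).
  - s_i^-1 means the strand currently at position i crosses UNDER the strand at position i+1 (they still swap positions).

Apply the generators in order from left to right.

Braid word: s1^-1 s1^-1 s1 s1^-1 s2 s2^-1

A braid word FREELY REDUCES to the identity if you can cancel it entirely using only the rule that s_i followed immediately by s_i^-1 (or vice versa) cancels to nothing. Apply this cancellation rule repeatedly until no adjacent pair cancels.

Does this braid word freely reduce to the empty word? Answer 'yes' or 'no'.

Answer: no

Derivation:
Gen 1 (s1^-1): push. Stack: [s1^-1]
Gen 2 (s1^-1): push. Stack: [s1^-1 s1^-1]
Gen 3 (s1): cancels prior s1^-1. Stack: [s1^-1]
Gen 4 (s1^-1): push. Stack: [s1^-1 s1^-1]
Gen 5 (s2): push. Stack: [s1^-1 s1^-1 s2]
Gen 6 (s2^-1): cancels prior s2. Stack: [s1^-1 s1^-1]
Reduced word: s1^-1 s1^-1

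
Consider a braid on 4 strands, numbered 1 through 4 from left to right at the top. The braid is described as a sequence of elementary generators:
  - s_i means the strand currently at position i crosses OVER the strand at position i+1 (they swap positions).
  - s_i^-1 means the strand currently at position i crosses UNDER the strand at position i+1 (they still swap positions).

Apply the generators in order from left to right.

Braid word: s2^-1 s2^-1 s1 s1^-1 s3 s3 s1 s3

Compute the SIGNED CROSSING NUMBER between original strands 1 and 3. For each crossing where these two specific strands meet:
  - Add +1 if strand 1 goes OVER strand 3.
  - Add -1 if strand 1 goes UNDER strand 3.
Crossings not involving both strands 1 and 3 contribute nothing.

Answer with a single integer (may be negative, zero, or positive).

Gen 1: crossing 2x3. Both 1&3? no. Sum: 0
Gen 2: crossing 3x2. Both 1&3? no. Sum: 0
Gen 3: crossing 1x2. Both 1&3? no. Sum: 0
Gen 4: crossing 2x1. Both 1&3? no. Sum: 0
Gen 5: crossing 3x4. Both 1&3? no. Sum: 0
Gen 6: crossing 4x3. Both 1&3? no. Sum: 0
Gen 7: crossing 1x2. Both 1&3? no. Sum: 0
Gen 8: crossing 3x4. Both 1&3? no. Sum: 0

Answer: 0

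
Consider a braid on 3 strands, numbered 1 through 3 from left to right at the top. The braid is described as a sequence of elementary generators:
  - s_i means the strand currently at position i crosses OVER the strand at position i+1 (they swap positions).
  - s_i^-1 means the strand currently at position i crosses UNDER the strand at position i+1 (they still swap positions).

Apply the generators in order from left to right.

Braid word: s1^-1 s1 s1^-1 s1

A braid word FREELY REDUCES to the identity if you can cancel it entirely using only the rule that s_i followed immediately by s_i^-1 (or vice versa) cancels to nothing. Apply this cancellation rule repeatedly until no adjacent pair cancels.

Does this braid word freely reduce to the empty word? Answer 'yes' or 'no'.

Gen 1 (s1^-1): push. Stack: [s1^-1]
Gen 2 (s1): cancels prior s1^-1. Stack: []
Gen 3 (s1^-1): push. Stack: [s1^-1]
Gen 4 (s1): cancels prior s1^-1. Stack: []
Reduced word: (empty)

Answer: yes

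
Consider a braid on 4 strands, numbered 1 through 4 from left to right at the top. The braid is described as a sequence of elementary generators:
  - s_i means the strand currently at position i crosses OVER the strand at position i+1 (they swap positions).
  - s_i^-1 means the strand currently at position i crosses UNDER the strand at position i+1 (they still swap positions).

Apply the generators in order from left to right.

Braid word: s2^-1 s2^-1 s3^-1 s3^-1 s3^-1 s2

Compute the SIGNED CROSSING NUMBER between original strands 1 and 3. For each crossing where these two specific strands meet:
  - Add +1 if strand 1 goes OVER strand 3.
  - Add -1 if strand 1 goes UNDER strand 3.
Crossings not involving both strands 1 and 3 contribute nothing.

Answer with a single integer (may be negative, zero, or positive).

Gen 1: crossing 2x3. Both 1&3? no. Sum: 0
Gen 2: crossing 3x2. Both 1&3? no. Sum: 0
Gen 3: crossing 3x4. Both 1&3? no. Sum: 0
Gen 4: crossing 4x3. Both 1&3? no. Sum: 0
Gen 5: crossing 3x4. Both 1&3? no. Sum: 0
Gen 6: crossing 2x4. Both 1&3? no. Sum: 0

Answer: 0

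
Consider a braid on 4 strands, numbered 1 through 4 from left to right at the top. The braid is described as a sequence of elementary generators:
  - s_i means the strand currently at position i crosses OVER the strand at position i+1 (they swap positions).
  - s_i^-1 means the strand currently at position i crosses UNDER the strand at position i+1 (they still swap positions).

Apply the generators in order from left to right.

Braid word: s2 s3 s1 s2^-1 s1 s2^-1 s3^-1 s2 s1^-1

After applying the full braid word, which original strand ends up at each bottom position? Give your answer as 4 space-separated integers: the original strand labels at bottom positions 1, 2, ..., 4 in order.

Answer: 2 4 1 3

Derivation:
Gen 1 (s2): strand 2 crosses over strand 3. Perm now: [1 3 2 4]
Gen 2 (s3): strand 2 crosses over strand 4. Perm now: [1 3 4 2]
Gen 3 (s1): strand 1 crosses over strand 3. Perm now: [3 1 4 2]
Gen 4 (s2^-1): strand 1 crosses under strand 4. Perm now: [3 4 1 2]
Gen 5 (s1): strand 3 crosses over strand 4. Perm now: [4 3 1 2]
Gen 6 (s2^-1): strand 3 crosses under strand 1. Perm now: [4 1 3 2]
Gen 7 (s3^-1): strand 3 crosses under strand 2. Perm now: [4 1 2 3]
Gen 8 (s2): strand 1 crosses over strand 2. Perm now: [4 2 1 3]
Gen 9 (s1^-1): strand 4 crosses under strand 2. Perm now: [2 4 1 3]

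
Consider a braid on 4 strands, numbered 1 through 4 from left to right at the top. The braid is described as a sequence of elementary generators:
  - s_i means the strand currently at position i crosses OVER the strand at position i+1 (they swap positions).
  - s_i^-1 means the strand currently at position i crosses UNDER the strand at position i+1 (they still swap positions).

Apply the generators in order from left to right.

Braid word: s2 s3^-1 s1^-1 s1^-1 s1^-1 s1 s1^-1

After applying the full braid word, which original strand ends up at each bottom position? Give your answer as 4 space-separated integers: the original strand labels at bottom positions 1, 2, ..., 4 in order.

Answer: 3 1 4 2

Derivation:
Gen 1 (s2): strand 2 crosses over strand 3. Perm now: [1 3 2 4]
Gen 2 (s3^-1): strand 2 crosses under strand 4. Perm now: [1 3 4 2]
Gen 3 (s1^-1): strand 1 crosses under strand 3. Perm now: [3 1 4 2]
Gen 4 (s1^-1): strand 3 crosses under strand 1. Perm now: [1 3 4 2]
Gen 5 (s1^-1): strand 1 crosses under strand 3. Perm now: [3 1 4 2]
Gen 6 (s1): strand 3 crosses over strand 1. Perm now: [1 3 4 2]
Gen 7 (s1^-1): strand 1 crosses under strand 3. Perm now: [3 1 4 2]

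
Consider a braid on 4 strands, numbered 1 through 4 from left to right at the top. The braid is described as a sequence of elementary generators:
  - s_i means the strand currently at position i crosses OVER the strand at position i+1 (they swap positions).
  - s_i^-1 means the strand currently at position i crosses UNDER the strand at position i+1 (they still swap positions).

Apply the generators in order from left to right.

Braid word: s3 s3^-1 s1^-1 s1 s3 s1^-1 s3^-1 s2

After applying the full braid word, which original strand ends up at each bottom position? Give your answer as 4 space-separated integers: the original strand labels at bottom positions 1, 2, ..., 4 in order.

Answer: 2 3 1 4

Derivation:
Gen 1 (s3): strand 3 crosses over strand 4. Perm now: [1 2 4 3]
Gen 2 (s3^-1): strand 4 crosses under strand 3. Perm now: [1 2 3 4]
Gen 3 (s1^-1): strand 1 crosses under strand 2. Perm now: [2 1 3 4]
Gen 4 (s1): strand 2 crosses over strand 1. Perm now: [1 2 3 4]
Gen 5 (s3): strand 3 crosses over strand 4. Perm now: [1 2 4 3]
Gen 6 (s1^-1): strand 1 crosses under strand 2. Perm now: [2 1 4 3]
Gen 7 (s3^-1): strand 4 crosses under strand 3. Perm now: [2 1 3 4]
Gen 8 (s2): strand 1 crosses over strand 3. Perm now: [2 3 1 4]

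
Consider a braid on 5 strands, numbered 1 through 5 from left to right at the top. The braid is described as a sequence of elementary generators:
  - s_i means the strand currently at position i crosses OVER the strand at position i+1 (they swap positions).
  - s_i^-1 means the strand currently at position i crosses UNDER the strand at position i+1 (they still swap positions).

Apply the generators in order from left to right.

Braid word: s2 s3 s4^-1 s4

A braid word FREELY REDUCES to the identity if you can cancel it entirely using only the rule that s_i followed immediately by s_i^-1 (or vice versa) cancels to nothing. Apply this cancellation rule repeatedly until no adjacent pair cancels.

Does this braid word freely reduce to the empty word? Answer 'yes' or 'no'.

Answer: no

Derivation:
Gen 1 (s2): push. Stack: [s2]
Gen 2 (s3): push. Stack: [s2 s3]
Gen 3 (s4^-1): push. Stack: [s2 s3 s4^-1]
Gen 4 (s4): cancels prior s4^-1. Stack: [s2 s3]
Reduced word: s2 s3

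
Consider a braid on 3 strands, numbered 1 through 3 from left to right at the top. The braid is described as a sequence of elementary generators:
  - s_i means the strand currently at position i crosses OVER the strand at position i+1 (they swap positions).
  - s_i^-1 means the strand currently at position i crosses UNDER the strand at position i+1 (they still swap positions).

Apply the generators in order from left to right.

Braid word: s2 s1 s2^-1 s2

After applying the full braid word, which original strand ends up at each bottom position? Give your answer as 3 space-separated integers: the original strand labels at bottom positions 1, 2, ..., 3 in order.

Gen 1 (s2): strand 2 crosses over strand 3. Perm now: [1 3 2]
Gen 2 (s1): strand 1 crosses over strand 3. Perm now: [3 1 2]
Gen 3 (s2^-1): strand 1 crosses under strand 2. Perm now: [3 2 1]
Gen 4 (s2): strand 2 crosses over strand 1. Perm now: [3 1 2]

Answer: 3 1 2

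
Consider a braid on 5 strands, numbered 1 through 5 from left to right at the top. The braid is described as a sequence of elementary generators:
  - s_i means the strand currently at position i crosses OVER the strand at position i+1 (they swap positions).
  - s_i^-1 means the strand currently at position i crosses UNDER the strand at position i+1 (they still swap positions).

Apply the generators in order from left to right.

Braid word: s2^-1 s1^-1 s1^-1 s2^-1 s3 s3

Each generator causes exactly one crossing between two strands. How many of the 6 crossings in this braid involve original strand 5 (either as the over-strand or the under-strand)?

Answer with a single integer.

Answer: 0

Derivation:
Gen 1: crossing 2x3. Involves strand 5? no. Count so far: 0
Gen 2: crossing 1x3. Involves strand 5? no. Count so far: 0
Gen 3: crossing 3x1. Involves strand 5? no. Count so far: 0
Gen 4: crossing 3x2. Involves strand 5? no. Count so far: 0
Gen 5: crossing 3x4. Involves strand 5? no. Count so far: 0
Gen 6: crossing 4x3. Involves strand 5? no. Count so far: 0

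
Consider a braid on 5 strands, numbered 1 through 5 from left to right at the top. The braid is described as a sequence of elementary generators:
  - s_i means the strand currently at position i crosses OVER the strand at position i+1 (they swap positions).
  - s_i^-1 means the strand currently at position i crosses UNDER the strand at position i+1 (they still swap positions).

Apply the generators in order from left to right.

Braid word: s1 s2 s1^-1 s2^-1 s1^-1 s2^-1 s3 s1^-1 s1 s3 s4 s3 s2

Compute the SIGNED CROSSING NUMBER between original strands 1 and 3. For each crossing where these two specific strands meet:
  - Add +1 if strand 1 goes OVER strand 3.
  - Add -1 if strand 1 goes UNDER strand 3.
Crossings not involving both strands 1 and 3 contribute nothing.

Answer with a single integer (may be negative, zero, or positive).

Answer: 2

Derivation:
Gen 1: crossing 1x2. Both 1&3? no. Sum: 0
Gen 2: 1 over 3. Both 1&3? yes. Contrib: +1. Sum: 1
Gen 3: crossing 2x3. Both 1&3? no. Sum: 1
Gen 4: crossing 2x1. Both 1&3? no. Sum: 1
Gen 5: 3 under 1. Both 1&3? yes. Contrib: +1. Sum: 2
Gen 6: crossing 3x2. Both 1&3? no. Sum: 2
Gen 7: crossing 3x4. Both 1&3? no. Sum: 2
Gen 8: crossing 1x2. Both 1&3? no. Sum: 2
Gen 9: crossing 2x1. Both 1&3? no. Sum: 2
Gen 10: crossing 4x3. Both 1&3? no. Sum: 2
Gen 11: crossing 4x5. Both 1&3? no. Sum: 2
Gen 12: crossing 3x5. Both 1&3? no. Sum: 2
Gen 13: crossing 2x5. Both 1&3? no. Sum: 2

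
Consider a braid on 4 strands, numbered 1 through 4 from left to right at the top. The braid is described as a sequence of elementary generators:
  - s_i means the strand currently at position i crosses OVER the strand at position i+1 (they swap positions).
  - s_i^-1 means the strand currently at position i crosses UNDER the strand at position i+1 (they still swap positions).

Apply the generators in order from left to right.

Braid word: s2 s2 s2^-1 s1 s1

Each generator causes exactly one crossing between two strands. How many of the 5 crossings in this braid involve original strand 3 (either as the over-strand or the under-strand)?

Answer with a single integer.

Answer: 5

Derivation:
Gen 1: crossing 2x3. Involves strand 3? yes. Count so far: 1
Gen 2: crossing 3x2. Involves strand 3? yes. Count so far: 2
Gen 3: crossing 2x3. Involves strand 3? yes. Count so far: 3
Gen 4: crossing 1x3. Involves strand 3? yes. Count so far: 4
Gen 5: crossing 3x1. Involves strand 3? yes. Count so far: 5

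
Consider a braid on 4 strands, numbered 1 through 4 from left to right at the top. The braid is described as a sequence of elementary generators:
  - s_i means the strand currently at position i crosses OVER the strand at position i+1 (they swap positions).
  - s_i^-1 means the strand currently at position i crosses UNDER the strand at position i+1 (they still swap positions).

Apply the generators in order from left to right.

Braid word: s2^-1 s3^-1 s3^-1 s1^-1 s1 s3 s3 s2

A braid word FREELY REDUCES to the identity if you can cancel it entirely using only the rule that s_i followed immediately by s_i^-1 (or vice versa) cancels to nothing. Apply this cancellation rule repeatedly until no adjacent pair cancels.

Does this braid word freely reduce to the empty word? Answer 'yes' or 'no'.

Gen 1 (s2^-1): push. Stack: [s2^-1]
Gen 2 (s3^-1): push. Stack: [s2^-1 s3^-1]
Gen 3 (s3^-1): push. Stack: [s2^-1 s3^-1 s3^-1]
Gen 4 (s1^-1): push. Stack: [s2^-1 s3^-1 s3^-1 s1^-1]
Gen 5 (s1): cancels prior s1^-1. Stack: [s2^-1 s3^-1 s3^-1]
Gen 6 (s3): cancels prior s3^-1. Stack: [s2^-1 s3^-1]
Gen 7 (s3): cancels prior s3^-1. Stack: [s2^-1]
Gen 8 (s2): cancels prior s2^-1. Stack: []
Reduced word: (empty)

Answer: yes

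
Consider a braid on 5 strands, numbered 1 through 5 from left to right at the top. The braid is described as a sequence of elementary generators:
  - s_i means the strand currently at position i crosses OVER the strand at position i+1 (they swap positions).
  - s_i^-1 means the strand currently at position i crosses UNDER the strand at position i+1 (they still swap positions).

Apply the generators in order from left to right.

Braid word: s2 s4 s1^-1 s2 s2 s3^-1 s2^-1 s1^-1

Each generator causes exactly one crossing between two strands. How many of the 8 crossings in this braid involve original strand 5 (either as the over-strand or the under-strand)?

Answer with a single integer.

Gen 1: crossing 2x3. Involves strand 5? no. Count so far: 0
Gen 2: crossing 4x5. Involves strand 5? yes. Count so far: 1
Gen 3: crossing 1x3. Involves strand 5? no. Count so far: 1
Gen 4: crossing 1x2. Involves strand 5? no. Count so far: 1
Gen 5: crossing 2x1. Involves strand 5? no. Count so far: 1
Gen 6: crossing 2x5. Involves strand 5? yes. Count so far: 2
Gen 7: crossing 1x5. Involves strand 5? yes. Count so far: 3
Gen 8: crossing 3x5. Involves strand 5? yes. Count so far: 4

Answer: 4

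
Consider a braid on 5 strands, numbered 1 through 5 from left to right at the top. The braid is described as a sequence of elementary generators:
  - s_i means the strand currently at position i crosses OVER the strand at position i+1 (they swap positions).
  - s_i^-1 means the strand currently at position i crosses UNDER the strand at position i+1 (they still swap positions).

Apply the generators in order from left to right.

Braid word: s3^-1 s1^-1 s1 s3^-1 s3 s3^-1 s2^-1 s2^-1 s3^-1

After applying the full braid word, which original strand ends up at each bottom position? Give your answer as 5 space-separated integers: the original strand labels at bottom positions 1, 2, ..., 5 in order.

Answer: 1 2 4 3 5

Derivation:
Gen 1 (s3^-1): strand 3 crosses under strand 4. Perm now: [1 2 4 3 5]
Gen 2 (s1^-1): strand 1 crosses under strand 2. Perm now: [2 1 4 3 5]
Gen 3 (s1): strand 2 crosses over strand 1. Perm now: [1 2 4 3 5]
Gen 4 (s3^-1): strand 4 crosses under strand 3. Perm now: [1 2 3 4 5]
Gen 5 (s3): strand 3 crosses over strand 4. Perm now: [1 2 4 3 5]
Gen 6 (s3^-1): strand 4 crosses under strand 3. Perm now: [1 2 3 4 5]
Gen 7 (s2^-1): strand 2 crosses under strand 3. Perm now: [1 3 2 4 5]
Gen 8 (s2^-1): strand 3 crosses under strand 2. Perm now: [1 2 3 4 5]
Gen 9 (s3^-1): strand 3 crosses under strand 4. Perm now: [1 2 4 3 5]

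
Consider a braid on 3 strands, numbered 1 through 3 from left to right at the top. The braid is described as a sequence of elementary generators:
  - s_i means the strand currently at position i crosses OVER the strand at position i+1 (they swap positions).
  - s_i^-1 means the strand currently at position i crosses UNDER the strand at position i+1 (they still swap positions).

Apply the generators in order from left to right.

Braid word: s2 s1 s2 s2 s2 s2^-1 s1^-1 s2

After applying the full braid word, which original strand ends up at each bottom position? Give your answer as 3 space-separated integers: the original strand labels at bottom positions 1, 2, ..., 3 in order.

Gen 1 (s2): strand 2 crosses over strand 3. Perm now: [1 3 2]
Gen 2 (s1): strand 1 crosses over strand 3. Perm now: [3 1 2]
Gen 3 (s2): strand 1 crosses over strand 2. Perm now: [3 2 1]
Gen 4 (s2): strand 2 crosses over strand 1. Perm now: [3 1 2]
Gen 5 (s2): strand 1 crosses over strand 2. Perm now: [3 2 1]
Gen 6 (s2^-1): strand 2 crosses under strand 1. Perm now: [3 1 2]
Gen 7 (s1^-1): strand 3 crosses under strand 1. Perm now: [1 3 2]
Gen 8 (s2): strand 3 crosses over strand 2. Perm now: [1 2 3]

Answer: 1 2 3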